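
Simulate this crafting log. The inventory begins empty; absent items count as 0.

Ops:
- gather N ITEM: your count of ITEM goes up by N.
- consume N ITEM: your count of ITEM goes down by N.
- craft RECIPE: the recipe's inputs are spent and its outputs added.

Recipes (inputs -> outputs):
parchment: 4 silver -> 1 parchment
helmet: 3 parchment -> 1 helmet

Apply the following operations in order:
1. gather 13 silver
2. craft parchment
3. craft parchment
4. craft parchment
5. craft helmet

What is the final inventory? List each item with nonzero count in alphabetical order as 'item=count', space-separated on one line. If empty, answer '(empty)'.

After 1 (gather 13 silver): silver=13
After 2 (craft parchment): parchment=1 silver=9
After 3 (craft parchment): parchment=2 silver=5
After 4 (craft parchment): parchment=3 silver=1
After 5 (craft helmet): helmet=1 silver=1

Answer: helmet=1 silver=1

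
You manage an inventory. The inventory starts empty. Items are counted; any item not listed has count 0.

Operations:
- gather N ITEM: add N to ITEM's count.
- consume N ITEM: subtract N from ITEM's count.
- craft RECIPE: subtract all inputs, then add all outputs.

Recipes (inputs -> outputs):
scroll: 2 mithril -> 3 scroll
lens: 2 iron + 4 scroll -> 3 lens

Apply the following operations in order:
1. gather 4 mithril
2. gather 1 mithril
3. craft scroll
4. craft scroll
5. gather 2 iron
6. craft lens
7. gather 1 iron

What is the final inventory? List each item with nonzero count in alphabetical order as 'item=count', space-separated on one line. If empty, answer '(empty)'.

Answer: iron=1 lens=3 mithril=1 scroll=2

Derivation:
After 1 (gather 4 mithril): mithril=4
After 2 (gather 1 mithril): mithril=5
After 3 (craft scroll): mithril=3 scroll=3
After 4 (craft scroll): mithril=1 scroll=6
After 5 (gather 2 iron): iron=2 mithril=1 scroll=6
After 6 (craft lens): lens=3 mithril=1 scroll=2
After 7 (gather 1 iron): iron=1 lens=3 mithril=1 scroll=2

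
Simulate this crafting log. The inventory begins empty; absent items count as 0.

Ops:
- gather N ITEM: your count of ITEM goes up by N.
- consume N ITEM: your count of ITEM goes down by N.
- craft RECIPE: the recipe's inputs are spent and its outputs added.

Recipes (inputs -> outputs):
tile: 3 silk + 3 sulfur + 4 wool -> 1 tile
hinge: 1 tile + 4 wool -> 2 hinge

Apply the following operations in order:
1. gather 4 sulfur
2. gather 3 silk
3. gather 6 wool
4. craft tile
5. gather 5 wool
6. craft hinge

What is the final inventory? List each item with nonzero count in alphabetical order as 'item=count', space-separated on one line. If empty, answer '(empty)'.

Answer: hinge=2 sulfur=1 wool=3

Derivation:
After 1 (gather 4 sulfur): sulfur=4
After 2 (gather 3 silk): silk=3 sulfur=4
After 3 (gather 6 wool): silk=3 sulfur=4 wool=6
After 4 (craft tile): sulfur=1 tile=1 wool=2
After 5 (gather 5 wool): sulfur=1 tile=1 wool=7
After 6 (craft hinge): hinge=2 sulfur=1 wool=3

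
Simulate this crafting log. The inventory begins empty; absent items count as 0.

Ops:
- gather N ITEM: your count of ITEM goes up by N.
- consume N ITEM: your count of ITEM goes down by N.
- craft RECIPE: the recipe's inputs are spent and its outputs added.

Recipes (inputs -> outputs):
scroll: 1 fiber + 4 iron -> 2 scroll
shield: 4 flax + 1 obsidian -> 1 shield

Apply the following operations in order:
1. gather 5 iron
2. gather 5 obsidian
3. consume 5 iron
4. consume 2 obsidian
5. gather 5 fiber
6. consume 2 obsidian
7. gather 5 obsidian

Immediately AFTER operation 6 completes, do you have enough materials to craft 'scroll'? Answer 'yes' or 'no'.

Answer: no

Derivation:
After 1 (gather 5 iron): iron=5
After 2 (gather 5 obsidian): iron=5 obsidian=5
After 3 (consume 5 iron): obsidian=5
After 4 (consume 2 obsidian): obsidian=3
After 5 (gather 5 fiber): fiber=5 obsidian=3
After 6 (consume 2 obsidian): fiber=5 obsidian=1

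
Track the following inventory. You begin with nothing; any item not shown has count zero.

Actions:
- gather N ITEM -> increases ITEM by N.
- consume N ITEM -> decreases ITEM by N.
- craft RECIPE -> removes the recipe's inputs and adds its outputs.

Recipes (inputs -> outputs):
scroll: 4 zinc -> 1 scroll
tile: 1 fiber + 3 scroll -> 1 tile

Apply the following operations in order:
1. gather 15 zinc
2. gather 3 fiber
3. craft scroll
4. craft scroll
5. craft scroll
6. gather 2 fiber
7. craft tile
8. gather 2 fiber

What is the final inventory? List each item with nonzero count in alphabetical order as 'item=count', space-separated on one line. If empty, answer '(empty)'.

Answer: fiber=6 tile=1 zinc=3

Derivation:
After 1 (gather 15 zinc): zinc=15
After 2 (gather 3 fiber): fiber=3 zinc=15
After 3 (craft scroll): fiber=3 scroll=1 zinc=11
After 4 (craft scroll): fiber=3 scroll=2 zinc=7
After 5 (craft scroll): fiber=3 scroll=3 zinc=3
After 6 (gather 2 fiber): fiber=5 scroll=3 zinc=3
After 7 (craft tile): fiber=4 tile=1 zinc=3
After 8 (gather 2 fiber): fiber=6 tile=1 zinc=3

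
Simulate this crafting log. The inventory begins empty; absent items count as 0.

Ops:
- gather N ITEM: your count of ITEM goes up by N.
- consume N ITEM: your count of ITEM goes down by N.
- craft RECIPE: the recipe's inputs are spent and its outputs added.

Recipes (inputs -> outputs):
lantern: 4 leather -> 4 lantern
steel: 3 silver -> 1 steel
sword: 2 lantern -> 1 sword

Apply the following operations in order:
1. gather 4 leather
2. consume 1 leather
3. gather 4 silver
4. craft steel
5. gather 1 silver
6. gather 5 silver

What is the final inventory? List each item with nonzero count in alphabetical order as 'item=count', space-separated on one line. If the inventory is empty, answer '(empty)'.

Answer: leather=3 silver=7 steel=1

Derivation:
After 1 (gather 4 leather): leather=4
After 2 (consume 1 leather): leather=3
After 3 (gather 4 silver): leather=3 silver=4
After 4 (craft steel): leather=3 silver=1 steel=1
After 5 (gather 1 silver): leather=3 silver=2 steel=1
After 6 (gather 5 silver): leather=3 silver=7 steel=1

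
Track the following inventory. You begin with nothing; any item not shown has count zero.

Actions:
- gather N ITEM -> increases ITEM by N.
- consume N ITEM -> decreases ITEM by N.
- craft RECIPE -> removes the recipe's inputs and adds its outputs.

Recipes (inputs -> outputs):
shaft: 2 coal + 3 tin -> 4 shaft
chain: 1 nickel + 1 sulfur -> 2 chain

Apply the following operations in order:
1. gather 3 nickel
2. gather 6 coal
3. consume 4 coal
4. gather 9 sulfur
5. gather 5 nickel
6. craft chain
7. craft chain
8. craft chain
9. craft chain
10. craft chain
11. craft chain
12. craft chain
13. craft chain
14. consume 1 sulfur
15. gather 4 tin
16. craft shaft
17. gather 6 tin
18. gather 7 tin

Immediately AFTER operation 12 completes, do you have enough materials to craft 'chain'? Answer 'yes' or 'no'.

Answer: yes

Derivation:
After 1 (gather 3 nickel): nickel=3
After 2 (gather 6 coal): coal=6 nickel=3
After 3 (consume 4 coal): coal=2 nickel=3
After 4 (gather 9 sulfur): coal=2 nickel=3 sulfur=9
After 5 (gather 5 nickel): coal=2 nickel=8 sulfur=9
After 6 (craft chain): chain=2 coal=2 nickel=7 sulfur=8
After 7 (craft chain): chain=4 coal=2 nickel=6 sulfur=7
After 8 (craft chain): chain=6 coal=2 nickel=5 sulfur=6
After 9 (craft chain): chain=8 coal=2 nickel=4 sulfur=5
After 10 (craft chain): chain=10 coal=2 nickel=3 sulfur=4
After 11 (craft chain): chain=12 coal=2 nickel=2 sulfur=3
After 12 (craft chain): chain=14 coal=2 nickel=1 sulfur=2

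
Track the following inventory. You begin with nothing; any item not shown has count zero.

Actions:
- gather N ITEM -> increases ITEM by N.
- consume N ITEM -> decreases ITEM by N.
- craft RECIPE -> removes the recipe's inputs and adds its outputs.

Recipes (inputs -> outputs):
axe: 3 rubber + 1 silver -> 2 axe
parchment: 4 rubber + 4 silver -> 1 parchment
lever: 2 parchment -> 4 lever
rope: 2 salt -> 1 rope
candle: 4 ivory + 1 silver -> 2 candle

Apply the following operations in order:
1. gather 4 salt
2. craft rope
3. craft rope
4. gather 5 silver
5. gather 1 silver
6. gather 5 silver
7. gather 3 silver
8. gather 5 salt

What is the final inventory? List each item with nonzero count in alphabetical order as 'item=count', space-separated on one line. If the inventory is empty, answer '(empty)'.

Answer: rope=2 salt=5 silver=14

Derivation:
After 1 (gather 4 salt): salt=4
After 2 (craft rope): rope=1 salt=2
After 3 (craft rope): rope=2
After 4 (gather 5 silver): rope=2 silver=5
After 5 (gather 1 silver): rope=2 silver=6
After 6 (gather 5 silver): rope=2 silver=11
After 7 (gather 3 silver): rope=2 silver=14
After 8 (gather 5 salt): rope=2 salt=5 silver=14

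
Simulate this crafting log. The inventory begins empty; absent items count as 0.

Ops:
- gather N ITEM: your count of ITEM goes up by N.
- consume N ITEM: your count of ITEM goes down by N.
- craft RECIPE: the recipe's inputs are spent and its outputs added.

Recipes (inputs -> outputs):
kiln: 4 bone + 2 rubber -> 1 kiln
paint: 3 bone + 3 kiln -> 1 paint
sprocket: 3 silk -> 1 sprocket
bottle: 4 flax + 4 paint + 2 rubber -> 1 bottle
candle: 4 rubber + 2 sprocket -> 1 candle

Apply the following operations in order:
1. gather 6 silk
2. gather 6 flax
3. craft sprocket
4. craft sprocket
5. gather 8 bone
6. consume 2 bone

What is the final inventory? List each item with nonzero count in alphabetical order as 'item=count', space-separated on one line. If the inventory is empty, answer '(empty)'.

After 1 (gather 6 silk): silk=6
After 2 (gather 6 flax): flax=6 silk=6
After 3 (craft sprocket): flax=6 silk=3 sprocket=1
After 4 (craft sprocket): flax=6 sprocket=2
After 5 (gather 8 bone): bone=8 flax=6 sprocket=2
After 6 (consume 2 bone): bone=6 flax=6 sprocket=2

Answer: bone=6 flax=6 sprocket=2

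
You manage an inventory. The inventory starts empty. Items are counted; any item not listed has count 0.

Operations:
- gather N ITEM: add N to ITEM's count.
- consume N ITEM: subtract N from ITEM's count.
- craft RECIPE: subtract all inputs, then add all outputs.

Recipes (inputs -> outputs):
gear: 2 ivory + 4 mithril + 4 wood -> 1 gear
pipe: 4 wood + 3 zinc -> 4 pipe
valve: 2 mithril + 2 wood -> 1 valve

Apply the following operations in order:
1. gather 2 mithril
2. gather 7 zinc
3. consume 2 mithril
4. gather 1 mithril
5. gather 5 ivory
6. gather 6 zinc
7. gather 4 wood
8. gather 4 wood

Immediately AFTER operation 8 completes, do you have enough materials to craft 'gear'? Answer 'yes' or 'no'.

Answer: no

Derivation:
After 1 (gather 2 mithril): mithril=2
After 2 (gather 7 zinc): mithril=2 zinc=7
After 3 (consume 2 mithril): zinc=7
After 4 (gather 1 mithril): mithril=1 zinc=7
After 5 (gather 5 ivory): ivory=5 mithril=1 zinc=7
After 6 (gather 6 zinc): ivory=5 mithril=1 zinc=13
After 7 (gather 4 wood): ivory=5 mithril=1 wood=4 zinc=13
After 8 (gather 4 wood): ivory=5 mithril=1 wood=8 zinc=13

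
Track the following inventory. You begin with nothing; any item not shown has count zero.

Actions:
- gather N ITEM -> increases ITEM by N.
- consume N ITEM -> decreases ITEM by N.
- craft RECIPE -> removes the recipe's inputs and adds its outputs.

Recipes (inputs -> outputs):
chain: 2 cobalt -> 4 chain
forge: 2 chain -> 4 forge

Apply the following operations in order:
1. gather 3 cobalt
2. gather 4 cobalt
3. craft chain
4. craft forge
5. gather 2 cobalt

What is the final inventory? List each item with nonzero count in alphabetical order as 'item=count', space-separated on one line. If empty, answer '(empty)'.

Answer: chain=2 cobalt=7 forge=4

Derivation:
After 1 (gather 3 cobalt): cobalt=3
After 2 (gather 4 cobalt): cobalt=7
After 3 (craft chain): chain=4 cobalt=5
After 4 (craft forge): chain=2 cobalt=5 forge=4
After 5 (gather 2 cobalt): chain=2 cobalt=7 forge=4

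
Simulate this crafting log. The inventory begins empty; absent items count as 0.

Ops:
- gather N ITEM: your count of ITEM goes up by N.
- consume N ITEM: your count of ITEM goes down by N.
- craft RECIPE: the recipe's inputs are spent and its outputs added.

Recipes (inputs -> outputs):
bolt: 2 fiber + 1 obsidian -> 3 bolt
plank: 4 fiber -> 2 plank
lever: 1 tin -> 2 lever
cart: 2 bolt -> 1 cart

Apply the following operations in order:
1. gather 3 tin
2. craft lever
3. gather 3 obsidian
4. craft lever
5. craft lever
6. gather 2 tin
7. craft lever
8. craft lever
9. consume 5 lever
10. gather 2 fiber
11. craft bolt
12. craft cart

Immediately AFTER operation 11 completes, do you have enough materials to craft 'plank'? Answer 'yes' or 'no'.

After 1 (gather 3 tin): tin=3
After 2 (craft lever): lever=2 tin=2
After 3 (gather 3 obsidian): lever=2 obsidian=3 tin=2
After 4 (craft lever): lever=4 obsidian=3 tin=1
After 5 (craft lever): lever=6 obsidian=3
After 6 (gather 2 tin): lever=6 obsidian=3 tin=2
After 7 (craft lever): lever=8 obsidian=3 tin=1
After 8 (craft lever): lever=10 obsidian=3
After 9 (consume 5 lever): lever=5 obsidian=3
After 10 (gather 2 fiber): fiber=2 lever=5 obsidian=3
After 11 (craft bolt): bolt=3 lever=5 obsidian=2

Answer: no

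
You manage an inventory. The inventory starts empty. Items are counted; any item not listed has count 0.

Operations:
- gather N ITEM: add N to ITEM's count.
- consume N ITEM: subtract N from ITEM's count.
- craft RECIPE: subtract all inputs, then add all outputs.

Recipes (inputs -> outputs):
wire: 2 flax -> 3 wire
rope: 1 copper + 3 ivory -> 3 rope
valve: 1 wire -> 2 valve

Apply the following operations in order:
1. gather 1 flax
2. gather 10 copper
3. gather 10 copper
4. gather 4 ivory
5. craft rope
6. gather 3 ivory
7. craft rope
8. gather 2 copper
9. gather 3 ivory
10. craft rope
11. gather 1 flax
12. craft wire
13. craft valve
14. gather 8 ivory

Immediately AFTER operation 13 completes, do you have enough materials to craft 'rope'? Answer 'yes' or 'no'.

After 1 (gather 1 flax): flax=1
After 2 (gather 10 copper): copper=10 flax=1
After 3 (gather 10 copper): copper=20 flax=1
After 4 (gather 4 ivory): copper=20 flax=1 ivory=4
After 5 (craft rope): copper=19 flax=1 ivory=1 rope=3
After 6 (gather 3 ivory): copper=19 flax=1 ivory=4 rope=3
After 7 (craft rope): copper=18 flax=1 ivory=1 rope=6
After 8 (gather 2 copper): copper=20 flax=1 ivory=1 rope=6
After 9 (gather 3 ivory): copper=20 flax=1 ivory=4 rope=6
After 10 (craft rope): copper=19 flax=1 ivory=1 rope=9
After 11 (gather 1 flax): copper=19 flax=2 ivory=1 rope=9
After 12 (craft wire): copper=19 ivory=1 rope=9 wire=3
After 13 (craft valve): copper=19 ivory=1 rope=9 valve=2 wire=2

Answer: no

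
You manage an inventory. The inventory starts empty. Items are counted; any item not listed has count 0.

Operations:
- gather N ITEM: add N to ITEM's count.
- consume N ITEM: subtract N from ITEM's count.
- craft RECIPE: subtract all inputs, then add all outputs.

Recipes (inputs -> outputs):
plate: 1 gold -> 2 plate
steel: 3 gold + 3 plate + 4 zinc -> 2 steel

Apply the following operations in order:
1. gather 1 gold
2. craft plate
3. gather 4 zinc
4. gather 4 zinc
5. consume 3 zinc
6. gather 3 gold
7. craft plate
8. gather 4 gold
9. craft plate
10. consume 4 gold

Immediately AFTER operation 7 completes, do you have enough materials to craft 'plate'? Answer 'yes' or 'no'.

Answer: yes

Derivation:
After 1 (gather 1 gold): gold=1
After 2 (craft plate): plate=2
After 3 (gather 4 zinc): plate=2 zinc=4
After 4 (gather 4 zinc): plate=2 zinc=8
After 5 (consume 3 zinc): plate=2 zinc=5
After 6 (gather 3 gold): gold=3 plate=2 zinc=5
After 7 (craft plate): gold=2 plate=4 zinc=5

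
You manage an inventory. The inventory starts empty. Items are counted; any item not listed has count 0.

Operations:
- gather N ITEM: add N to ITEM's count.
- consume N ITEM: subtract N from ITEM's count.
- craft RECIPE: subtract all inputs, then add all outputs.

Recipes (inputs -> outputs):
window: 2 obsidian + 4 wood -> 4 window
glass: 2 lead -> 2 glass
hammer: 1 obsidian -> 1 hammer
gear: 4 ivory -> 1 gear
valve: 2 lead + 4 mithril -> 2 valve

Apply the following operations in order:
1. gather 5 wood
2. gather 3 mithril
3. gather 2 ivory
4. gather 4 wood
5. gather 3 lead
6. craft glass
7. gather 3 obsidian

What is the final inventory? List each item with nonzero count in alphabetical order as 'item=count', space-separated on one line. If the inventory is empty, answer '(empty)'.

After 1 (gather 5 wood): wood=5
After 2 (gather 3 mithril): mithril=3 wood=5
After 3 (gather 2 ivory): ivory=2 mithril=3 wood=5
After 4 (gather 4 wood): ivory=2 mithril=3 wood=9
After 5 (gather 3 lead): ivory=2 lead=3 mithril=3 wood=9
After 6 (craft glass): glass=2 ivory=2 lead=1 mithril=3 wood=9
After 7 (gather 3 obsidian): glass=2 ivory=2 lead=1 mithril=3 obsidian=3 wood=9

Answer: glass=2 ivory=2 lead=1 mithril=3 obsidian=3 wood=9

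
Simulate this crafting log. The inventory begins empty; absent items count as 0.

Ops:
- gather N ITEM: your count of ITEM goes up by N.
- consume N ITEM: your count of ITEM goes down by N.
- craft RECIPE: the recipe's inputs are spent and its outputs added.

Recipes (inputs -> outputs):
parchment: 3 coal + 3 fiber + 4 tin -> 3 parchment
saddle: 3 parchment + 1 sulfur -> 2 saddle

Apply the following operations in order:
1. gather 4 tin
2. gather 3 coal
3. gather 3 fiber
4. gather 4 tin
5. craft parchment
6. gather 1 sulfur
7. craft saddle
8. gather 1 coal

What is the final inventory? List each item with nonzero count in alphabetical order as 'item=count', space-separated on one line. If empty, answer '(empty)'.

After 1 (gather 4 tin): tin=4
After 2 (gather 3 coal): coal=3 tin=4
After 3 (gather 3 fiber): coal=3 fiber=3 tin=4
After 4 (gather 4 tin): coal=3 fiber=3 tin=8
After 5 (craft parchment): parchment=3 tin=4
After 6 (gather 1 sulfur): parchment=3 sulfur=1 tin=4
After 7 (craft saddle): saddle=2 tin=4
After 8 (gather 1 coal): coal=1 saddle=2 tin=4

Answer: coal=1 saddle=2 tin=4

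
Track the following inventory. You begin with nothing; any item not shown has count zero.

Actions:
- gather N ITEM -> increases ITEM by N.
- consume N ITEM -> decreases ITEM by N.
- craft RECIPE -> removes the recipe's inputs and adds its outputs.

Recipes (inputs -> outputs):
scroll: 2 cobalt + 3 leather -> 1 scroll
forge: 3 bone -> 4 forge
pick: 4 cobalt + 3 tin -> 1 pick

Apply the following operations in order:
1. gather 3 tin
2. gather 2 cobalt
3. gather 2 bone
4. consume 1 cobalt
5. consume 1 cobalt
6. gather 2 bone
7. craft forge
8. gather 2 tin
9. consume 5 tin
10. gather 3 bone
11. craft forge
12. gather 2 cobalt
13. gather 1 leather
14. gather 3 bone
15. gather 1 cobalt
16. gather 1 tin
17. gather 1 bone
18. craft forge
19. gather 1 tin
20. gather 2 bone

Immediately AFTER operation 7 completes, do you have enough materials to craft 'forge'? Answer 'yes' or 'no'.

After 1 (gather 3 tin): tin=3
After 2 (gather 2 cobalt): cobalt=2 tin=3
After 3 (gather 2 bone): bone=2 cobalt=2 tin=3
After 4 (consume 1 cobalt): bone=2 cobalt=1 tin=3
After 5 (consume 1 cobalt): bone=2 tin=3
After 6 (gather 2 bone): bone=4 tin=3
After 7 (craft forge): bone=1 forge=4 tin=3

Answer: no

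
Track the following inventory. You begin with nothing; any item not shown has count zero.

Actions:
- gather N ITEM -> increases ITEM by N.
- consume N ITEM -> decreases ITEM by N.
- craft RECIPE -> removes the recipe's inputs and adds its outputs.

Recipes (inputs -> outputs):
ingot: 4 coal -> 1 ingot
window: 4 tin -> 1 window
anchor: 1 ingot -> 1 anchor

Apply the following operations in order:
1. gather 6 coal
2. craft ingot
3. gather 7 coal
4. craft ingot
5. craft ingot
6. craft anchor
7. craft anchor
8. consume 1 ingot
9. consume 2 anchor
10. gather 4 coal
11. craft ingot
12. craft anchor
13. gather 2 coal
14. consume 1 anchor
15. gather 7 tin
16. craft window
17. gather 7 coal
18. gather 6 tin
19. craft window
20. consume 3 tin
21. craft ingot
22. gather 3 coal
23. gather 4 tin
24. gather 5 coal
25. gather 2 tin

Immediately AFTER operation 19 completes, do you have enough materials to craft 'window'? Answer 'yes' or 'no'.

After 1 (gather 6 coal): coal=6
After 2 (craft ingot): coal=2 ingot=1
After 3 (gather 7 coal): coal=9 ingot=1
After 4 (craft ingot): coal=5 ingot=2
After 5 (craft ingot): coal=1 ingot=3
After 6 (craft anchor): anchor=1 coal=1 ingot=2
After 7 (craft anchor): anchor=2 coal=1 ingot=1
After 8 (consume 1 ingot): anchor=2 coal=1
After 9 (consume 2 anchor): coal=1
After 10 (gather 4 coal): coal=5
After 11 (craft ingot): coal=1 ingot=1
After 12 (craft anchor): anchor=1 coal=1
After 13 (gather 2 coal): anchor=1 coal=3
After 14 (consume 1 anchor): coal=3
After 15 (gather 7 tin): coal=3 tin=7
After 16 (craft window): coal=3 tin=3 window=1
After 17 (gather 7 coal): coal=10 tin=3 window=1
After 18 (gather 6 tin): coal=10 tin=9 window=1
After 19 (craft window): coal=10 tin=5 window=2

Answer: yes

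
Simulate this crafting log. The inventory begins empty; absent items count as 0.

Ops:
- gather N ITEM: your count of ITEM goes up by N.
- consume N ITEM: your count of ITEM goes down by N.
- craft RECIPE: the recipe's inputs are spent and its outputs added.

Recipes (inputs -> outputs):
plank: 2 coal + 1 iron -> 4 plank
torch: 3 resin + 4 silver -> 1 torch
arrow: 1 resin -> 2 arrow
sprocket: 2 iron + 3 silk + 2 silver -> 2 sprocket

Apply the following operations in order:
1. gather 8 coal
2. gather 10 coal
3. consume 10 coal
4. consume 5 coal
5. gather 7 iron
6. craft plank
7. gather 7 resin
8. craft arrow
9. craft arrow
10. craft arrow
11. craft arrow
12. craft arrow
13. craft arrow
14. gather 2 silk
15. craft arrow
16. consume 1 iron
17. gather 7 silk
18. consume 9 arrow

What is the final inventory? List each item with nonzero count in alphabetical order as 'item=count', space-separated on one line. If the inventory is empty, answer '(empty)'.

Answer: arrow=5 coal=1 iron=5 plank=4 silk=9

Derivation:
After 1 (gather 8 coal): coal=8
After 2 (gather 10 coal): coal=18
After 3 (consume 10 coal): coal=8
After 4 (consume 5 coal): coal=3
After 5 (gather 7 iron): coal=3 iron=7
After 6 (craft plank): coal=1 iron=6 plank=4
After 7 (gather 7 resin): coal=1 iron=6 plank=4 resin=7
After 8 (craft arrow): arrow=2 coal=1 iron=6 plank=4 resin=6
After 9 (craft arrow): arrow=4 coal=1 iron=6 plank=4 resin=5
After 10 (craft arrow): arrow=6 coal=1 iron=6 plank=4 resin=4
After 11 (craft arrow): arrow=8 coal=1 iron=6 plank=4 resin=3
After 12 (craft arrow): arrow=10 coal=1 iron=6 plank=4 resin=2
After 13 (craft arrow): arrow=12 coal=1 iron=6 plank=4 resin=1
After 14 (gather 2 silk): arrow=12 coal=1 iron=6 plank=4 resin=1 silk=2
After 15 (craft arrow): arrow=14 coal=1 iron=6 plank=4 silk=2
After 16 (consume 1 iron): arrow=14 coal=1 iron=5 plank=4 silk=2
After 17 (gather 7 silk): arrow=14 coal=1 iron=5 plank=4 silk=9
After 18 (consume 9 arrow): arrow=5 coal=1 iron=5 plank=4 silk=9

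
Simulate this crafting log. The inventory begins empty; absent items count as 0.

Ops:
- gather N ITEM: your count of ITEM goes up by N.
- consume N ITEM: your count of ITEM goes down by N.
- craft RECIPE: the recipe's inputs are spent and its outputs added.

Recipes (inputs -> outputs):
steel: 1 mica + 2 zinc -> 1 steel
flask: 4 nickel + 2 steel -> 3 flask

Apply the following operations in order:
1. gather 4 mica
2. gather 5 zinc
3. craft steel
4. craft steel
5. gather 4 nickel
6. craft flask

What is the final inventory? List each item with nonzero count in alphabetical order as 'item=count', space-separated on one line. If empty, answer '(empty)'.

After 1 (gather 4 mica): mica=4
After 2 (gather 5 zinc): mica=4 zinc=5
After 3 (craft steel): mica=3 steel=1 zinc=3
After 4 (craft steel): mica=2 steel=2 zinc=1
After 5 (gather 4 nickel): mica=2 nickel=4 steel=2 zinc=1
After 6 (craft flask): flask=3 mica=2 zinc=1

Answer: flask=3 mica=2 zinc=1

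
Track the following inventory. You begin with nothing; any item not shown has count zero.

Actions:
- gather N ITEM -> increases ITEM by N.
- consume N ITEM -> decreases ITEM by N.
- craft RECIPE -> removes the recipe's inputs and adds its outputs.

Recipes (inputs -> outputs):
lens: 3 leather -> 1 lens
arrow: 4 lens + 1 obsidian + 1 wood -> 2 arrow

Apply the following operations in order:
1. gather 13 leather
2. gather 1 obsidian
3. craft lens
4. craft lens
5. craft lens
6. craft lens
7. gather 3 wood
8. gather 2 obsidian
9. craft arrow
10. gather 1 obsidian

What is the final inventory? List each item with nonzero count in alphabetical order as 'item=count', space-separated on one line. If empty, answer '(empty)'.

After 1 (gather 13 leather): leather=13
After 2 (gather 1 obsidian): leather=13 obsidian=1
After 3 (craft lens): leather=10 lens=1 obsidian=1
After 4 (craft lens): leather=7 lens=2 obsidian=1
After 5 (craft lens): leather=4 lens=3 obsidian=1
After 6 (craft lens): leather=1 lens=4 obsidian=1
After 7 (gather 3 wood): leather=1 lens=4 obsidian=1 wood=3
After 8 (gather 2 obsidian): leather=1 lens=4 obsidian=3 wood=3
After 9 (craft arrow): arrow=2 leather=1 obsidian=2 wood=2
After 10 (gather 1 obsidian): arrow=2 leather=1 obsidian=3 wood=2

Answer: arrow=2 leather=1 obsidian=3 wood=2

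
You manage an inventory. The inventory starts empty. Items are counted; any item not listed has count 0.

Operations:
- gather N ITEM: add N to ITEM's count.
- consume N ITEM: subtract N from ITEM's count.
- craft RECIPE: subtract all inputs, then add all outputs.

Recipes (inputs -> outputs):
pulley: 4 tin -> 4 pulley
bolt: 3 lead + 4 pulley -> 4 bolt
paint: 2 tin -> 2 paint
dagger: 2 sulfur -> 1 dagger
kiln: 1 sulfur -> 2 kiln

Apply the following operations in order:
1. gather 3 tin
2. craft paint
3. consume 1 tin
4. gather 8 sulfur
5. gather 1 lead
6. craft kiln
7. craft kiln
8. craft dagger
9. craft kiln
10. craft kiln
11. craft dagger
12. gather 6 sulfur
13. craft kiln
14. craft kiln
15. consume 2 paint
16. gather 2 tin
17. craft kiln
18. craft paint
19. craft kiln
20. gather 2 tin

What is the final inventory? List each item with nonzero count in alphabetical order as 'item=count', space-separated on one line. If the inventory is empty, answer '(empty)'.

After 1 (gather 3 tin): tin=3
After 2 (craft paint): paint=2 tin=1
After 3 (consume 1 tin): paint=2
After 4 (gather 8 sulfur): paint=2 sulfur=8
After 5 (gather 1 lead): lead=1 paint=2 sulfur=8
After 6 (craft kiln): kiln=2 lead=1 paint=2 sulfur=7
After 7 (craft kiln): kiln=4 lead=1 paint=2 sulfur=6
After 8 (craft dagger): dagger=1 kiln=4 lead=1 paint=2 sulfur=4
After 9 (craft kiln): dagger=1 kiln=6 lead=1 paint=2 sulfur=3
After 10 (craft kiln): dagger=1 kiln=8 lead=1 paint=2 sulfur=2
After 11 (craft dagger): dagger=2 kiln=8 lead=1 paint=2
After 12 (gather 6 sulfur): dagger=2 kiln=8 lead=1 paint=2 sulfur=6
After 13 (craft kiln): dagger=2 kiln=10 lead=1 paint=2 sulfur=5
After 14 (craft kiln): dagger=2 kiln=12 lead=1 paint=2 sulfur=4
After 15 (consume 2 paint): dagger=2 kiln=12 lead=1 sulfur=4
After 16 (gather 2 tin): dagger=2 kiln=12 lead=1 sulfur=4 tin=2
After 17 (craft kiln): dagger=2 kiln=14 lead=1 sulfur=3 tin=2
After 18 (craft paint): dagger=2 kiln=14 lead=1 paint=2 sulfur=3
After 19 (craft kiln): dagger=2 kiln=16 lead=1 paint=2 sulfur=2
After 20 (gather 2 tin): dagger=2 kiln=16 lead=1 paint=2 sulfur=2 tin=2

Answer: dagger=2 kiln=16 lead=1 paint=2 sulfur=2 tin=2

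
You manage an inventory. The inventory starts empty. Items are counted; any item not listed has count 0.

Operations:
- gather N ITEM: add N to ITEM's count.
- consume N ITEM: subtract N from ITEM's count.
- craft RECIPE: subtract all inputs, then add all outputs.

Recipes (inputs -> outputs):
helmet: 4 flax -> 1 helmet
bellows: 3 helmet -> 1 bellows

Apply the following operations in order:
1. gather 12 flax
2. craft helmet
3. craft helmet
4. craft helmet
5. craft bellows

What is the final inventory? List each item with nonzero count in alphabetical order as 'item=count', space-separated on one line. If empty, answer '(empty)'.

Answer: bellows=1

Derivation:
After 1 (gather 12 flax): flax=12
After 2 (craft helmet): flax=8 helmet=1
After 3 (craft helmet): flax=4 helmet=2
After 4 (craft helmet): helmet=3
After 5 (craft bellows): bellows=1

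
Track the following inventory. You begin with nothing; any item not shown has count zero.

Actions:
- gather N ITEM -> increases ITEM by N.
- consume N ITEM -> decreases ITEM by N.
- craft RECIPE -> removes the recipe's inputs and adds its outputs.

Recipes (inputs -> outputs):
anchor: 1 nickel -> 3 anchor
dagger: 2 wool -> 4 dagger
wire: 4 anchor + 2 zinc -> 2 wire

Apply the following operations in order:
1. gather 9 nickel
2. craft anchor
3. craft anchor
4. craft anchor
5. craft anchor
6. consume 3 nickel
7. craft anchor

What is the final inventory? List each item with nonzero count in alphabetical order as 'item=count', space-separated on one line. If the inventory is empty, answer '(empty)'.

After 1 (gather 9 nickel): nickel=9
After 2 (craft anchor): anchor=3 nickel=8
After 3 (craft anchor): anchor=6 nickel=7
After 4 (craft anchor): anchor=9 nickel=6
After 5 (craft anchor): anchor=12 nickel=5
After 6 (consume 3 nickel): anchor=12 nickel=2
After 7 (craft anchor): anchor=15 nickel=1

Answer: anchor=15 nickel=1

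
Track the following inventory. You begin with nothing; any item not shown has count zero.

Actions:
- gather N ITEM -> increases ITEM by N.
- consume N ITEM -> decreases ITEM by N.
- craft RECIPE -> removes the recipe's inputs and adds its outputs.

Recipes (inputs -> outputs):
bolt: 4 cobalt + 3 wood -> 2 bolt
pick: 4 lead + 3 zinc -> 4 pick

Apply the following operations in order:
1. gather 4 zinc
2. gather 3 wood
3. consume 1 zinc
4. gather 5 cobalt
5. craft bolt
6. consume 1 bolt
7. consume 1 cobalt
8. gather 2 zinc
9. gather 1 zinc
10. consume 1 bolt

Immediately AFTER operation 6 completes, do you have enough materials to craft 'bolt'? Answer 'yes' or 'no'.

Answer: no

Derivation:
After 1 (gather 4 zinc): zinc=4
After 2 (gather 3 wood): wood=3 zinc=4
After 3 (consume 1 zinc): wood=3 zinc=3
After 4 (gather 5 cobalt): cobalt=5 wood=3 zinc=3
After 5 (craft bolt): bolt=2 cobalt=1 zinc=3
After 6 (consume 1 bolt): bolt=1 cobalt=1 zinc=3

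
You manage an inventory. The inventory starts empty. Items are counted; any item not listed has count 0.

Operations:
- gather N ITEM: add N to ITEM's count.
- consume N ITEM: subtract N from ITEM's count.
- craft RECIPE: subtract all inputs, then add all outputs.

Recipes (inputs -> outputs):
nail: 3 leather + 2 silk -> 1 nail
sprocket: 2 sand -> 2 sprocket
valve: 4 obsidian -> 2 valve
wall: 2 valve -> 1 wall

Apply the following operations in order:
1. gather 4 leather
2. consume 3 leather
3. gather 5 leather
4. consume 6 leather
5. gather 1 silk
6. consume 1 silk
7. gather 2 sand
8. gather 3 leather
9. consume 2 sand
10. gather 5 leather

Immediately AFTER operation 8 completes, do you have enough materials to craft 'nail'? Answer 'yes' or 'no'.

Answer: no

Derivation:
After 1 (gather 4 leather): leather=4
After 2 (consume 3 leather): leather=1
After 3 (gather 5 leather): leather=6
After 4 (consume 6 leather): (empty)
After 5 (gather 1 silk): silk=1
After 6 (consume 1 silk): (empty)
After 7 (gather 2 sand): sand=2
After 8 (gather 3 leather): leather=3 sand=2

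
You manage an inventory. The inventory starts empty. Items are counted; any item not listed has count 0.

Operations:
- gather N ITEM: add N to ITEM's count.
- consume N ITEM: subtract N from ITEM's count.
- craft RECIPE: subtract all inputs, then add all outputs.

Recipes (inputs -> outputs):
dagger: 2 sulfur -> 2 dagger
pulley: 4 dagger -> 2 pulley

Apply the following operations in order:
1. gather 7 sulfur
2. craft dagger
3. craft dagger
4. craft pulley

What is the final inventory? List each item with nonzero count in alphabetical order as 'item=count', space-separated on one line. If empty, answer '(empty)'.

Answer: pulley=2 sulfur=3

Derivation:
After 1 (gather 7 sulfur): sulfur=7
After 2 (craft dagger): dagger=2 sulfur=5
After 3 (craft dagger): dagger=4 sulfur=3
After 4 (craft pulley): pulley=2 sulfur=3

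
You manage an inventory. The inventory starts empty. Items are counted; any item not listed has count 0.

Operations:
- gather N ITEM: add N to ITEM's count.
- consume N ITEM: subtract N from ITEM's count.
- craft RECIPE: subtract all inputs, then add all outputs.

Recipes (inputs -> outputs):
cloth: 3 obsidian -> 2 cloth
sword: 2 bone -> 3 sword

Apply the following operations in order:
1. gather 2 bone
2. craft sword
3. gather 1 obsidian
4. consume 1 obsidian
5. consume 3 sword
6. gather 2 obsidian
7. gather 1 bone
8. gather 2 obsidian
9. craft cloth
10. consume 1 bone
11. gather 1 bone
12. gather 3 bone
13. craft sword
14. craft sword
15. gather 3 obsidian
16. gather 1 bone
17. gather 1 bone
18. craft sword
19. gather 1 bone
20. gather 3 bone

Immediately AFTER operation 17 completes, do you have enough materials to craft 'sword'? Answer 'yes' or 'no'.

After 1 (gather 2 bone): bone=2
After 2 (craft sword): sword=3
After 3 (gather 1 obsidian): obsidian=1 sword=3
After 4 (consume 1 obsidian): sword=3
After 5 (consume 3 sword): (empty)
After 6 (gather 2 obsidian): obsidian=2
After 7 (gather 1 bone): bone=1 obsidian=2
After 8 (gather 2 obsidian): bone=1 obsidian=4
After 9 (craft cloth): bone=1 cloth=2 obsidian=1
After 10 (consume 1 bone): cloth=2 obsidian=1
After 11 (gather 1 bone): bone=1 cloth=2 obsidian=1
After 12 (gather 3 bone): bone=4 cloth=2 obsidian=1
After 13 (craft sword): bone=2 cloth=2 obsidian=1 sword=3
After 14 (craft sword): cloth=2 obsidian=1 sword=6
After 15 (gather 3 obsidian): cloth=2 obsidian=4 sword=6
After 16 (gather 1 bone): bone=1 cloth=2 obsidian=4 sword=6
After 17 (gather 1 bone): bone=2 cloth=2 obsidian=4 sword=6

Answer: yes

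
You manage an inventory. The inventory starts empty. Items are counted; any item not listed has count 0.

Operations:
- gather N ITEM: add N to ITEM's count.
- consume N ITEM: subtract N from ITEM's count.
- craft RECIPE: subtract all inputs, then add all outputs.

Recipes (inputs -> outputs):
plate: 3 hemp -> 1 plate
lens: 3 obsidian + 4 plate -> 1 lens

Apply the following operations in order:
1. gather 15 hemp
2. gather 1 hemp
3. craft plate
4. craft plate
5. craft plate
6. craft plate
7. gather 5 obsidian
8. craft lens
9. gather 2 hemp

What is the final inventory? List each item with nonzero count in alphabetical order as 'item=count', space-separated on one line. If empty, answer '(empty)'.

Answer: hemp=6 lens=1 obsidian=2

Derivation:
After 1 (gather 15 hemp): hemp=15
After 2 (gather 1 hemp): hemp=16
After 3 (craft plate): hemp=13 plate=1
After 4 (craft plate): hemp=10 plate=2
After 5 (craft plate): hemp=7 plate=3
After 6 (craft plate): hemp=4 plate=4
After 7 (gather 5 obsidian): hemp=4 obsidian=5 plate=4
After 8 (craft lens): hemp=4 lens=1 obsidian=2
After 9 (gather 2 hemp): hemp=6 lens=1 obsidian=2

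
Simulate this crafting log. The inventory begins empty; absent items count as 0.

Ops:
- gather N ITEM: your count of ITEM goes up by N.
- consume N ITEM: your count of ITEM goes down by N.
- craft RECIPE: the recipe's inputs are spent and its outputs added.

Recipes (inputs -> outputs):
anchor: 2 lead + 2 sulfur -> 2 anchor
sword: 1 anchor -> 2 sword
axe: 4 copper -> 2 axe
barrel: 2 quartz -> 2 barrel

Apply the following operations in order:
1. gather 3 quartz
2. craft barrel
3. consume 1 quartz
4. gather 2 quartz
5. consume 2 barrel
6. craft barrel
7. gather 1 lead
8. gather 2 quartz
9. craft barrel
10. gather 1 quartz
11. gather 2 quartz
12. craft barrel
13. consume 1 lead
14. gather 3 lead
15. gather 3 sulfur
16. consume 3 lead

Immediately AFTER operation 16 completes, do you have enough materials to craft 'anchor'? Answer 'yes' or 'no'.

After 1 (gather 3 quartz): quartz=3
After 2 (craft barrel): barrel=2 quartz=1
After 3 (consume 1 quartz): barrel=2
After 4 (gather 2 quartz): barrel=2 quartz=2
After 5 (consume 2 barrel): quartz=2
After 6 (craft barrel): barrel=2
After 7 (gather 1 lead): barrel=2 lead=1
After 8 (gather 2 quartz): barrel=2 lead=1 quartz=2
After 9 (craft barrel): barrel=4 lead=1
After 10 (gather 1 quartz): barrel=4 lead=1 quartz=1
After 11 (gather 2 quartz): barrel=4 lead=1 quartz=3
After 12 (craft barrel): barrel=6 lead=1 quartz=1
After 13 (consume 1 lead): barrel=6 quartz=1
After 14 (gather 3 lead): barrel=6 lead=3 quartz=1
After 15 (gather 3 sulfur): barrel=6 lead=3 quartz=1 sulfur=3
After 16 (consume 3 lead): barrel=6 quartz=1 sulfur=3

Answer: no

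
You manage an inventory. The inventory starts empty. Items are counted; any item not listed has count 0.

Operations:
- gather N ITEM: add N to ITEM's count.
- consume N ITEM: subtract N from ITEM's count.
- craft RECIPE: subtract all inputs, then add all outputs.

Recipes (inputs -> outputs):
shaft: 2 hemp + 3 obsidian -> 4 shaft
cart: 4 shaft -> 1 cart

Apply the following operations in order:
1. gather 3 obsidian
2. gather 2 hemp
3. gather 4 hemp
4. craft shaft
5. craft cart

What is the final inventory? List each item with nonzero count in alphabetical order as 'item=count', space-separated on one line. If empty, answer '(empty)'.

Answer: cart=1 hemp=4

Derivation:
After 1 (gather 3 obsidian): obsidian=3
After 2 (gather 2 hemp): hemp=2 obsidian=3
After 3 (gather 4 hemp): hemp=6 obsidian=3
After 4 (craft shaft): hemp=4 shaft=4
After 5 (craft cart): cart=1 hemp=4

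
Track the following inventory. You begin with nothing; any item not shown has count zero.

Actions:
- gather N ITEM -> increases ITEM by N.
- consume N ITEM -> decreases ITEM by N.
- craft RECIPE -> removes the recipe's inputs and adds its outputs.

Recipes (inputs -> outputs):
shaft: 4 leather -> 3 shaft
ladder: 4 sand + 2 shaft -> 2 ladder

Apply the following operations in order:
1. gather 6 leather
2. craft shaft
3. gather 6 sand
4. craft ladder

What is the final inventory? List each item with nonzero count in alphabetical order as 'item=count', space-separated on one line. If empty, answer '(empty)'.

Answer: ladder=2 leather=2 sand=2 shaft=1

Derivation:
After 1 (gather 6 leather): leather=6
After 2 (craft shaft): leather=2 shaft=3
After 3 (gather 6 sand): leather=2 sand=6 shaft=3
After 4 (craft ladder): ladder=2 leather=2 sand=2 shaft=1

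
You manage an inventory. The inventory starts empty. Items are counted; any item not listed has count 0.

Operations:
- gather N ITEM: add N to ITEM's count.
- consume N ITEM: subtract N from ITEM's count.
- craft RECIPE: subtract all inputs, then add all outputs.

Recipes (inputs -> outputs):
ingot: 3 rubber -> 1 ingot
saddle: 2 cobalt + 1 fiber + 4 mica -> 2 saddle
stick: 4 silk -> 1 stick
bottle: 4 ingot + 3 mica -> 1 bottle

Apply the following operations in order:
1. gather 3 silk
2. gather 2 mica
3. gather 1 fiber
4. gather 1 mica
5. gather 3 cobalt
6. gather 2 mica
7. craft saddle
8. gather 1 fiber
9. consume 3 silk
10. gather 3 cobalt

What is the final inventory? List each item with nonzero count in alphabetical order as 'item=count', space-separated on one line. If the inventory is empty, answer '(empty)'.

After 1 (gather 3 silk): silk=3
After 2 (gather 2 mica): mica=2 silk=3
After 3 (gather 1 fiber): fiber=1 mica=2 silk=3
After 4 (gather 1 mica): fiber=1 mica=3 silk=3
After 5 (gather 3 cobalt): cobalt=3 fiber=1 mica=3 silk=3
After 6 (gather 2 mica): cobalt=3 fiber=1 mica=5 silk=3
After 7 (craft saddle): cobalt=1 mica=1 saddle=2 silk=3
After 8 (gather 1 fiber): cobalt=1 fiber=1 mica=1 saddle=2 silk=3
After 9 (consume 3 silk): cobalt=1 fiber=1 mica=1 saddle=2
After 10 (gather 3 cobalt): cobalt=4 fiber=1 mica=1 saddle=2

Answer: cobalt=4 fiber=1 mica=1 saddle=2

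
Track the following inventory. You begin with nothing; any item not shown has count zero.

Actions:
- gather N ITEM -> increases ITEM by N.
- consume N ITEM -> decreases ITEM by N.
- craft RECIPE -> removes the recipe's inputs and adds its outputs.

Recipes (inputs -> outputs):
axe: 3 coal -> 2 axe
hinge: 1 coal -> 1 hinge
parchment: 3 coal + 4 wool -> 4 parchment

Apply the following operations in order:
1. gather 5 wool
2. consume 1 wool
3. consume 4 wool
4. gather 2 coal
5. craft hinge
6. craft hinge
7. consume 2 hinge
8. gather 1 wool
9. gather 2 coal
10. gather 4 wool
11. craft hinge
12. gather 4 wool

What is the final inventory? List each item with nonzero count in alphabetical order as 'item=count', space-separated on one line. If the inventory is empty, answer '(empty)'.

After 1 (gather 5 wool): wool=5
After 2 (consume 1 wool): wool=4
After 3 (consume 4 wool): (empty)
After 4 (gather 2 coal): coal=2
After 5 (craft hinge): coal=1 hinge=1
After 6 (craft hinge): hinge=2
After 7 (consume 2 hinge): (empty)
After 8 (gather 1 wool): wool=1
After 9 (gather 2 coal): coal=2 wool=1
After 10 (gather 4 wool): coal=2 wool=5
After 11 (craft hinge): coal=1 hinge=1 wool=5
After 12 (gather 4 wool): coal=1 hinge=1 wool=9

Answer: coal=1 hinge=1 wool=9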